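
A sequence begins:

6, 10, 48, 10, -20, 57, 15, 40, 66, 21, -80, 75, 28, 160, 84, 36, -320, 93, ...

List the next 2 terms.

45, 640

Split by position mod 3 into 3 tracks.
Stream A: 6, 10, 15, 21, 28, 36 — triangular numbers n(n+1)/2 for n = 3, 4, ….
Stream B: 10, -20, 40, -80, 160, -320 — geometric, ×-2 each step.
Stream C: 48, 57, 66, 75, 84, 93 — arithmetic with common difference +9.
The 19th slot belongs to stream A; its 7th term is 45.
Term 20 comes from stream B (its 7th entry): 640.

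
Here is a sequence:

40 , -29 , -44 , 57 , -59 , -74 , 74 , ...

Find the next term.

-89

Positions follow the repeating pattern ABB; grouping by letter gives 2 tracks.
Subsequence A: 40, 57, 74 — adding 17 each time.
Subsequence B: -29, -44, -59, -74 — linear: a_n = -14 − 15·n.
Term 8 comes from subsequence B (its 5th entry): -89.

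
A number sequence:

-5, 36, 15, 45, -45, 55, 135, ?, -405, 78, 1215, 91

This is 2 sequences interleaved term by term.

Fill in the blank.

66

Split by position mod 2 into 2 tracks.
Track A = -5, 15, -45, 135, -405, 1215: geometric with ratio -3.
Track B = 36, 45, 55, ?, 78, 91: the triangular numbers T_8, T_9, ….
Filling track B at index 4 by its rule yields 66.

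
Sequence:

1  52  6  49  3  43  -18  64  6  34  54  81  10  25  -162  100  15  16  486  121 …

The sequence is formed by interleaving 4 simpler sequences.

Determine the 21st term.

21

The terms cycle through 4 interleaved subsequences.
Subsequence A = 1, 3, 6, 10, 15: triangular numbers starting at T_1.
Subsequence B = 52, 43, 34, 25, 16: arithmetic with common difference −9.
Subsequence C = 6, -18, 54, -162, 486: geometric with ratio -3.
Subsequence D = 49, 64, 81, 100, 121: the squares 7², 8², 9², ….
Position 21 → subsequence A, term 6 = 21.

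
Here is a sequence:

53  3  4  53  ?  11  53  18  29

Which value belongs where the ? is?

7

Reading positions in blocks of 3 reveals the pattern ABB — 2 tracks woven together.
Subsequence A: 53, 53, 53 — always 53.
Subsequence B: 3, 4, ?, 11, 18, 29 — Fibonacci-style (each term is the sum of the two before it).
Filling subsequence B at index 3 by its rule yields 7.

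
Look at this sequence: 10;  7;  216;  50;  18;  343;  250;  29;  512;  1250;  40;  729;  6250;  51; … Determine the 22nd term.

Split by position mod 3: positions 1, 4, 7, … form one track, and each other residue class forms its own.
Track A is 10, 50, 250, 1250, 6250, which is multiplying by 5 each time.
Track B is 7, 18, 29, 40, 51, which is adding 11 each time.
Track C is 216, 343, 512, 729, which is consecutive cubes n³ from n = 6.
Term 22 comes from track A (its 8th entry): 781250.

781250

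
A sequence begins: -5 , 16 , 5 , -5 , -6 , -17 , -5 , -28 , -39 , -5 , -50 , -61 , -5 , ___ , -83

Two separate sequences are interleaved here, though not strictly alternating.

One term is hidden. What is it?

Positions follow the repeating pattern ABB; grouping by letter gives 2 tracks.
Track A = -5, -5, -5, -5, -5: the constant sequence -5.
Track B = 16, 5, -6, -17, -28, -39, -50, -61, ?, -83: arithmetic, step −11.
Filling track B at index 9 by its rule yields -72.

-72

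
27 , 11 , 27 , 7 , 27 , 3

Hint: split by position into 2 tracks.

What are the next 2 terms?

27, -1

Odd-indexed and even-indexed terms follow separate rules.
Subsequence A: 27, 27, 27 (constant 27).
Subsequence B: 11, 7, 3 (subtracting 4 each time).
Term 7 comes from subsequence A (its 4th entry): 27.
Term 8 comes from subsequence B (its 4th entry): -1.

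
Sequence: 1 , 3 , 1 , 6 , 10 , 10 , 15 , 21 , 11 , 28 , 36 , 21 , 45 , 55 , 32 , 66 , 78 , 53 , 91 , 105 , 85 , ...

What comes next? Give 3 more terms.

Positions follow the repeating pattern AAB; grouping by letter gives 2 tracks.
Track A: 1, 3, 6, 10, 15, 21, 28, 36, 45, 55, 66, 78, 91, 105 — the triangular numbers T_1, T_2, ….
Track B: 1, 10, 11, 21, 32, 53, 85 — a Fibonacci-like recurrence a_n = a_{n-1} + a_{n-2}.
Position 22 falls in track A as its term 15, giving 120.
Position 23 falls in track A as its term 16, giving 136.
Position 24 → track B, term 8 = 138.

120, 136, 138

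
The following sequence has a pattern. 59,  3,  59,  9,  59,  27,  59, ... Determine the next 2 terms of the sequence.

The terms cycle through 2 interleaved subsequences.
Track A = 59, 59, 59, 59: always 59.
Track B = 3, 9, 27: powers 3^1, 3^2, 3^3, ….
Term 8 comes from track B (its 4th entry): 81.
Position 9 falls in track A as its term 5, giving 59.

81, 59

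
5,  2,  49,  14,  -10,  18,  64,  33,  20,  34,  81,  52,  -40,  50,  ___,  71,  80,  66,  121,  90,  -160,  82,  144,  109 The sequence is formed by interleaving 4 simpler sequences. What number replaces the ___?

Split by position mod 4: positions 1, 5, 9, … form one track, and each other residue class forms its own.
Subsequence A: 5, -10, 20, -40, 80, -160. Geometric with ratio -2.
Subsequence B: 2, 18, 34, 50, 66, 82. Arithmetic with common difference +16.
Subsequence C: 49, 64, 81, ?, 121, 144. Perfect squares starting at 7².
Subsequence D: 14, 33, 52, 71, 90, 109. Arithmetic with common difference +19.
Filling subsequence C at index 4 by its rule yields 100.

100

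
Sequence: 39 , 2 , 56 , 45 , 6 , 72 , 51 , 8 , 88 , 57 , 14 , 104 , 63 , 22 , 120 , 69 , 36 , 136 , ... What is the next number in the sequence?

Read the sequence 3 terms at a time; column i is its own pattern.
Stream A: 39, 45, 51, 57, 63, 69 — arithmetic with common difference +6.
Stream B: 2, 6, 8, 14, 22, 36 — each term equals the sum of the previous two.
Stream C: 56, 72, 88, 104, 120, 136 — adding 16 each time.
The 19th slot belongs to stream A; its 7th term is 75.

75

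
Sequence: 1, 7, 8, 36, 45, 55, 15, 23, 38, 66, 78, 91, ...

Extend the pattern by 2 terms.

61, 99

The slot pattern repeats as AAABBB (period 6), so there are 2 interleaved tracks.
Subsequence A is 1, 7, 8, 15, 23, 38, which is Fibonacci-style (each term is the sum of the two before it).
Subsequence B is 36, 45, 55, 66, 78, 91, which is triangular numbers starting at T_8.
Position 13 → subsequence A, term 7 = 61.
Position 14 falls in subsequence A as its term 8, giving 99.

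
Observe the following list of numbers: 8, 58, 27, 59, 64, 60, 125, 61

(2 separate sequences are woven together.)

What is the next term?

The terms cycle through 2 interleaved subsequences.
Track A = 8, 27, 64, 125: perfect cubes starting at 2³.
Track B = 58, 59, 60, 61: adding 1 each time.
Position 9 → track A, term 5 = 216.

216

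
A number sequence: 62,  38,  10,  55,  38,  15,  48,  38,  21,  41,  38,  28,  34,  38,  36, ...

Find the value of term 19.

Split by position mod 3 into 3 tracks.
Track A: 62, 55, 48, 41, 34. Arithmetic, step −7.
Track B: 38, 38, 38, 38, 38. The constant sequence 38.
Track C: 10, 15, 21, 28, 36. Triangular numbers starting at T_4.
Term 19 comes from track A (its 7th entry): 20.

20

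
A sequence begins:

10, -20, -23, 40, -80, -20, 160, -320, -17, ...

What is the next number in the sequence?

Reading positions in blocks of 3 reveals the pattern AAB — 2 tracks woven together.
Track A: 10, -20, 40, -80, 160, -320 (a geometric progression (common ratio -2)).
Track B: -23, -20, -17 (arithmetic with common difference +3).
Position 10 falls in track A as its term 7, giving 640.

640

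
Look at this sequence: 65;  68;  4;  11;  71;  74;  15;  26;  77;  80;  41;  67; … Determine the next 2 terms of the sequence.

83, 86

Positions follow the repeating pattern AABB; grouping by letter gives 2 tracks.
Track A: 65, 68, 71, 74, 77, 80 — arithmetic, step +3.
Track B: 4, 11, 15, 26, 41, 67 — Fibonacci-style (each term is the sum of the two before it).
Position 13 falls in track A as its term 7, giving 83.
Position 14 falls in track A as its term 8, giving 86.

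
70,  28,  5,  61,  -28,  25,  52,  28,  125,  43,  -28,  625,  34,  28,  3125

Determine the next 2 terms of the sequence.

25, -28

Split by position mod 3 into 3 tracks.
Stream A: 70, 61, 52, 43, 34. Subtracting 9 each time.
Stream B: 28, -28, 28, -28, 28. Oscillating between 28 and -28.
Stream C: 5, 25, 125, 625, 3125. Powers of 5.
Term 16 comes from stream A (its 6th entry): 25.
Position 17 falls in stream B as its term 6, giving -28.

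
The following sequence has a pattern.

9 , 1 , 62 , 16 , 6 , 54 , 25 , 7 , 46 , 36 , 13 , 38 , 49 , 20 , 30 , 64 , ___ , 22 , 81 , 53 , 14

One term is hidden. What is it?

33

Read the sequence 3 terms at a time; column i is its own pattern.
Stream A: 9, 16, 25, 36, 49, 64, 81 (perfect squares starting at 3²).
Stream B: 1, 6, 7, 13, 20, ?, 53 (Fibonacci-style (each term is the sum of the two before it)).
Stream C: 62, 54, 46, 38, 30, 22, 14 (arithmetic, step −8).
So the missing entry in stream B is 33.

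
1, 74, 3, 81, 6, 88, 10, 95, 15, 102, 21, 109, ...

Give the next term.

Odd-indexed and even-indexed terms follow separate rules.
Track A = 1, 3, 6, 10, 15, 21: triangular numbers starting at T_1.
Track B = 74, 81, 88, 95, 102, 109: arithmetic, step +7.
The 13th slot belongs to track A; its 7th term is 28.

28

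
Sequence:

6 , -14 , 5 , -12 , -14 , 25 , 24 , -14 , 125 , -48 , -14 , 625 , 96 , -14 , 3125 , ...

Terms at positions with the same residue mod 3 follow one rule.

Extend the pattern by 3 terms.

Split by position mod 3 into 3 tracks.
Stream A: 6, -12, 24, -48, 96. Geometric, ×-2 each step.
Stream B: -14, -14, -14, -14, -14. Constant -14.
Stream C: 5, 25, 125, 625, 3125. Powers 5^1, 5^2, 5^3, ….
Position 16 falls in stream A as its term 6, giving -192.
Term 17 comes from stream B (its 6th entry): -14.
Position 18 → stream C, term 6 = 15625.

-192, -14, 15625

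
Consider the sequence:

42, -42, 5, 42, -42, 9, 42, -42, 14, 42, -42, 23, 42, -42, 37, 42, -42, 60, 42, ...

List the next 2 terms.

-42, 97

The slot pattern repeats as AAB (period 3), so there are 2 interleaved tracks.
Subsequence A: 42, -42, 42, -42, 42, -42, 42, -42, 42, -42, 42, -42, 42. The oscillation 42·(−1)^(n+1).
Subsequence B: 5, 9, 14, 23, 37, 60. Fibonacci-style (each term is the sum of the two before it).
The 20th slot belongs to subsequence A; its 14th term is -42.
Term 21 comes from subsequence B (its 7th entry): 97.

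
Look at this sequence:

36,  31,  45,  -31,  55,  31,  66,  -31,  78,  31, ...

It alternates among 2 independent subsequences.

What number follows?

91

Odd-indexed and even-indexed terms follow separate rules.
Track A is 36, 45, 55, 66, 78, which is the triangular numbers T_8, T_9, ….
Track B is 31, -31, 31, -31, 31, which is oscillating between 31 and -31.
Position 11 → track A, term 6 = 91.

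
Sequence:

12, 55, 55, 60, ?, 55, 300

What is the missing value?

55

The slot pattern repeats as ABB (period 3), so there are 2 interleaved tracks.
Subsequence A: 12, 60, 300 (geometric with ratio 5).
Subsequence B: 55, 55, ?, 55 (the constant sequence 55).
The gap is subsequence B's term 3; the rule gives 55.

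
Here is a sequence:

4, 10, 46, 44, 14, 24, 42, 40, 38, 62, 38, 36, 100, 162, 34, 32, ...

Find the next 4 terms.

Reading positions in blocks of 4 reveals the pattern AABB — 2 tracks woven together.
Track A = 4, 10, 14, 24, 38, 62, 100, 162: Fibonacci-style (each term is the sum of the two before it).
Track B = 46, 44, 42, 40, 38, 36, 34, 32: arithmetic with common difference −2.
Position 17 falls in track A as its term 9, giving 262.
The 18th slot belongs to track A; its 10th term is 424.
Term 19 comes from track B (its 9th entry): 30.
Position 20 falls in track B as its term 10, giving 28.

262, 424, 30, 28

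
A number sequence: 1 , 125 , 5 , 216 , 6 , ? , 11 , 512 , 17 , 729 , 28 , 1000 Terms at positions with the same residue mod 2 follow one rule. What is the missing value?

Taking every 2nd term gives 2 separate tracks.
Subsequence A is 1, 5, 6, 11, 17, 28, which is Fibonacci-style (each term is the sum of the two before it).
Subsequence B is 125, 216, ?, 512, 729, 1000, which is the cubes 5³, 6³, 7³, ….
Subsequence B's pattern makes the blank 343.

343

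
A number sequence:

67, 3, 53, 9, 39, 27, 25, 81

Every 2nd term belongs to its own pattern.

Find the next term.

Taking every 2nd term gives 2 separate tracks.
Track A: 67, 53, 39, 25. Arithmetic, step −14.
Track B: 3, 9, 27, 81. Powers 3^1, 3^2, 3^3, ….
The 9th slot belongs to track A; its 5th term is 11.

11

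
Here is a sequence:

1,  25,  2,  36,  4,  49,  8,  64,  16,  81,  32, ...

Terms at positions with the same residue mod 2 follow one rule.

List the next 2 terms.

100, 64

Positions 1, 3, 5, … form one subsequence and positions 2, 4, 6, … form another.
Track A: 1, 2, 4, 8, 16, 32 (powers 2^0, 2^1, 2^2, …).
Track B: 25, 36, 49, 64, 81 (perfect squares starting at 5²).
Position 12 → track B, term 6 = 100.
Position 13 → track A, term 7 = 64.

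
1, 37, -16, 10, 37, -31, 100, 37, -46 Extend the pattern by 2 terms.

1000, 37

Split by position mod 3: positions 1, 4, 7, … form one track, and each other residue class forms its own.
Stream A = 1, 10, 100: powers of 10.
Stream B = 37, 37, 37: the constant sequence 37.
Stream C = -16, -31, -46: arithmetic with common difference −15.
Term 10 comes from stream A (its 4th entry): 1000.
Term 11 comes from stream B (its 4th entry): 37.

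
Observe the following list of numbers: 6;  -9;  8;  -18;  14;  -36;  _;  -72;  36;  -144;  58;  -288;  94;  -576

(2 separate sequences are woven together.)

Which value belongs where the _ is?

Taking every 2nd term gives 2 separate tracks.
Track A: 6, 8, 14, ?, 36, 58, 94. Fibonacci-style (each term is the sum of the two before it).
Track B: -9, -18, -36, -72, -144, -288, -576. Geometric, ×2 each step.
Filling track A at index 4 by its rule yields 22.

22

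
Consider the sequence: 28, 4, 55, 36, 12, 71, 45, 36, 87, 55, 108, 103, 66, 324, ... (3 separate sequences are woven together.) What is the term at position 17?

972

Split by position mod 3 into 3 tracks.
Track A = 28, 36, 45, 55, 66: triangular numbers starting at T_7.
Track B = 4, 12, 36, 108, 324: geometric with ratio 3.
Track C = 55, 71, 87, 103: arithmetic, step +16.
Position 17 → track B, term 6 = 972.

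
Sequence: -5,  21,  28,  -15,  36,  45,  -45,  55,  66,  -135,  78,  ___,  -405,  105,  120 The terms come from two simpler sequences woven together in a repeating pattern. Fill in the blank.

91

Positions follow the repeating pattern ABB; grouping by letter gives 2 tracks.
Track A: -5, -15, -45, -135, -405 — geometric with ratio 3.
Track B: 21, 28, 36, 45, 55, 66, 78, ?, 105, 120 — the triangular numbers T_6, T_7, ….
The gap is track B's term 8; the rule gives 91.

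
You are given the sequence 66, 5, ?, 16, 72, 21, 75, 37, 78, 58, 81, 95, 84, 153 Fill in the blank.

69

Taking every 2nd term gives 2 separate tracks.
Track A: 66, ?, 72, 75, 78, 81, 84. Arithmetic with common difference +3.
Track B: 5, 16, 21, 37, 58, 95, 153. Each term equals the sum of the previous two.
The gap is track A's term 2; the rule gives 69.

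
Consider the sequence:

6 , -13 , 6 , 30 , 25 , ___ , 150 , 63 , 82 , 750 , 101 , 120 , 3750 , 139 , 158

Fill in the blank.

Reading positions in blocks of 3 reveals the pattern ABB — 2 tracks woven together.
Subsequence A: 6, 30, 150, 750, 3750. A geometric progression (common ratio 5).
Subsequence B: -13, 6, 25, ?, 63, 82, 101, 120, 139, 158. Linear: a_n = -32 + 19·n.
So the missing entry in subsequence B is 44.

44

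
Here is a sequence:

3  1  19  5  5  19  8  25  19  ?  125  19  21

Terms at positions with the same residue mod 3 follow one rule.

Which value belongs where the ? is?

13

Split by position mod 3: positions 1, 4, 7, … form one track, and each other residue class forms its own.
Track A is 3, 5, 8, ?, 21, which is Fibonacci-style (each term is the sum of the two before it).
Track B is 1, 5, 25, 125, which is powers of 5.
Track C is 19, 19, 19, 19, which is the constant sequence 19.
So the missing entry in track A is 13.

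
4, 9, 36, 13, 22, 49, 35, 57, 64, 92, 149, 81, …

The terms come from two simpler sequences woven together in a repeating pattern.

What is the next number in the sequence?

241

The slot pattern repeats as AAB (period 3), so there are 2 interleaved tracks.
Stream A is 4, 9, 13, 22, 35, 57, 92, 149, which is Fibonacci-style (each term is the sum of the two before it).
Stream B is 36, 49, 64, 81, which is the squares 6², 7², 8², ….
Term 13 comes from stream A (its 9th entry): 241.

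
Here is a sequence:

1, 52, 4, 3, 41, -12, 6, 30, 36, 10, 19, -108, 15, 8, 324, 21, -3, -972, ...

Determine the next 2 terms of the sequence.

Split by position mod 3: positions 1, 4, 7, … form one track, and each other residue class forms its own.
Track A: 1, 3, 6, 10, 15, 21 (the triangular numbers T_1, T_2, …).
Track B: 52, 41, 30, 19, 8, -3 (linear: a_n = 63 − 11·n).
Track C: 4, -12, 36, -108, 324, -972 (geometric, ×-3 each step).
Position 19 → track A, term 7 = 28.
Position 20 → track B, term 7 = -14.

28, -14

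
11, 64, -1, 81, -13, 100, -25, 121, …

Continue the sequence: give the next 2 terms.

-37, 144

Split by position mod 2 into 2 tracks.
Subsequence A is 11, -1, -13, -25, which is linear: a_n = 23 − 12·n.
Subsequence B is 64, 81, 100, 121, which is the squares 8², 9², 10², ….
Position 9 → subsequence A, term 5 = -37.
Position 10 → subsequence B, term 5 = 144.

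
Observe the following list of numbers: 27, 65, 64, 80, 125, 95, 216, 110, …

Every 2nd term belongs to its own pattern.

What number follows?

343

Positions 1, 3, 5, … form one subsequence and positions 2, 4, 6, … form another.
Track A: 27, 64, 125, 216. Perfect cubes starting at 3³.
Track B: 65, 80, 95, 110. Adding 15 each time.
The 9th slot belongs to track A; its 5th term is 343.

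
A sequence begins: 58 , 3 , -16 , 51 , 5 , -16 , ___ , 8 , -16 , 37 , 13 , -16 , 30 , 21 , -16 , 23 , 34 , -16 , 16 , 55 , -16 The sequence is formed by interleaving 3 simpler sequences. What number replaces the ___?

44

The terms cycle through 3 interleaved subsequences.
Track A: 58, 51, ?, 37, 30, 23, 16. Linear: a_n = 65 − 7·n.
Track B: 3, 5, 8, 13, 21, 34, 55. A Fibonacci-like recurrence a_n = a_{n-1} + a_{n-2}.
Track C: -16, -16, -16, -16, -16, -16, -16. Constant -16.
The gap is track A's term 3; the rule gives 44.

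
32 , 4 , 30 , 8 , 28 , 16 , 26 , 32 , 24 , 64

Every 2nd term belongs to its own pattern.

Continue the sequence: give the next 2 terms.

22, 128

Taking every 2nd term gives 2 separate tracks.
Track A: 32, 30, 28, 26, 24. Linear: a_n = 34 − 2·n.
Track B: 4, 8, 16, 32, 64. Powers 2^2, 2^3, 2^4, ….
The 11th slot belongs to track A; its 6th term is 22.
Position 12 → track B, term 6 = 128.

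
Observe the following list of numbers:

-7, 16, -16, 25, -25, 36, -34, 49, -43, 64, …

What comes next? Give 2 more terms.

-52, 81

Positions 1, 3, 5, … form one subsequence and positions 2, 4, 6, … form another.
Track A: -7, -16, -25, -34, -43. Linear: a_n = 2 − 9·n.
Track B: 16, 25, 36, 49, 64. The squares 4², 5², 6², ….
Position 11 falls in track A as its term 6, giving -52.
Position 12 → track B, term 6 = 81.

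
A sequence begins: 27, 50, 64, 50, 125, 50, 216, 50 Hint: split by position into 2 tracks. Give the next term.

Odd-indexed and even-indexed terms follow separate rules.
Track A: 27, 64, 125, 216. Perfect cubes starting at 3³.
Track B: 50, 50, 50, 50. Constant 50.
Position 9 falls in track A as its term 5, giving 343.

343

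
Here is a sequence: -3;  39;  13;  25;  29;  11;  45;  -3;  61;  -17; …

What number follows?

77

Taking every 2nd term gives 2 separate tracks.
Track A = -3, 13, 29, 45, 61: adding 16 each time.
Track B = 39, 25, 11, -3, -17: arithmetic, step −14.
Position 11 falls in track A as its term 6, giving 77.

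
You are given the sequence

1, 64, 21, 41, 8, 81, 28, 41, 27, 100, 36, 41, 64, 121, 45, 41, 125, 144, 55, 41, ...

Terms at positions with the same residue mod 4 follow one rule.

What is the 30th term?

Split by position mod 4 into 4 tracks.
Stream A: 1, 8, 27, 64, 125. Perfect cubes starting at 1³.
Stream B: 64, 81, 100, 121, 144. Perfect squares starting at 8².
Stream C: 21, 28, 36, 45, 55. Triangular numbers starting at T_6.
Stream D: 41, 41, 41, 41, 41. The constant sequence 41.
Position 30 falls in stream B as its term 8, giving 225.

225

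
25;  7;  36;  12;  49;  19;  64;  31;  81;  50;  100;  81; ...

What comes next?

121

Odd-indexed and even-indexed terms follow separate rules.
Track A is 25, 36, 49, 64, 81, 100, which is the squares 5², 6², 7², ….
Track B is 7, 12, 19, 31, 50, 81, which is each term equals the sum of the previous two.
Position 13 falls in track A as its term 7, giving 121.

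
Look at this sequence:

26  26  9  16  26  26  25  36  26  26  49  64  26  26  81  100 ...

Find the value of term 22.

The slot pattern repeats as AABB (period 4), so there are 2 interleaved tracks.
Subsequence A: 26, 26, 26, 26, 26, 26, 26, 26 — always 26.
Subsequence B: 9, 16, 25, 36, 49, 64, 81, 100 — consecutive squares n² from n = 3.
Position 22 falls in subsequence A as its term 12, giving 26.

26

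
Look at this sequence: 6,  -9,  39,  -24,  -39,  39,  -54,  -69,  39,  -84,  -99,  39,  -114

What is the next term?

-129

The slot pattern repeats as AAB (period 3), so there are 2 interleaved tracks.
Stream A is 6, -9, -24, -39, -54, -69, -84, -99, -114, which is arithmetic with common difference −15.
Stream B is 39, 39, 39, 39, which is always 39.
Position 14 → stream A, term 10 = -129.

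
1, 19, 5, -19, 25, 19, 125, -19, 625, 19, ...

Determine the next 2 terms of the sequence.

3125, -19

Taking every 2nd term gives 2 separate tracks.
Track A is 1, 5, 25, 125, 625, which is powers 5^0, 5^1, 5^2, ….
Track B is 19, -19, 19, -19, 19, which is oscillating between 19 and -19.
The 11th slot belongs to track A; its 6th term is 3125.
Position 12 falls in track B as its term 6, giving -19.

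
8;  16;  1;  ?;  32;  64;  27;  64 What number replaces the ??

Positions follow the repeating pattern AABB; grouping by letter gives 2 tracks.
Track A: 8, 16, 32, 64 — powers of 2.
Track B: 1, ?, 27, 64 — the cubes 1³, 2³, 3³, ….
Filling track B at index 2 by its rule yields 8.

8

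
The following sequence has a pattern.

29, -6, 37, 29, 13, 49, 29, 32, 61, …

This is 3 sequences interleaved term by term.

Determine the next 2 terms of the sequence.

29, 51

The terms cycle through 3 interleaved subsequences.
Stream A: 29, 29, 29. Constant 29.
Stream B: -6, 13, 32. Arithmetic with common difference +19.
Stream C: 37, 49, 61. Linear: a_n = 25 + 12·n.
Term 10 comes from stream A (its 4th entry): 29.
Term 11 comes from stream B (its 4th entry): 51.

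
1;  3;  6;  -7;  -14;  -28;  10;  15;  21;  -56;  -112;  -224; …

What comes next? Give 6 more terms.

28, 36, 45, -448, -896, -1792

Reading positions in blocks of 6 reveals the pattern AAABBB — 2 tracks woven together.
Track A: 1, 3, 6, 10, 15, 21. Triangular numbers starting at T_1.
Track B: -7, -14, -28, -56, -112, -224. Geometric with ratio 2.
Position 13 → track A, term 7 = 28.
Term 14 comes from track A (its 8th entry): 36.
Position 15 → track A, term 9 = 45.
Position 16 falls in track B as its term 7, giving -448.
Term 17 comes from track B (its 8th entry): -896.
Position 18 → track B, term 9 = -1792.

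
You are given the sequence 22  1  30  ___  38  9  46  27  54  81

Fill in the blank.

3

The terms cycle through 2 interleaved subsequences.
Track A: 22, 30, 38, 46, 54. Linear: a_n = 14 + 8·n.
Track B: 1, ?, 9, 27, 81. Powers 3^0, 3^1, 3^2, ….
The gap is track B's term 2; the rule gives 3.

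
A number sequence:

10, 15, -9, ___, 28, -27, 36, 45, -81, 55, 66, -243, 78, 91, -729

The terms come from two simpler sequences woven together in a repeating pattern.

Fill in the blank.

21

Positions follow the repeating pattern AAB; grouping by letter gives 2 tracks.
Subsequence A: 10, 15, ?, 28, 36, 45, 55, 66, 78, 91. Triangular numbers starting at T_4.
Subsequence B: -9, -27, -81, -243, -729. A geometric progression (common ratio 3).
So the missing entry in subsequence A is 21.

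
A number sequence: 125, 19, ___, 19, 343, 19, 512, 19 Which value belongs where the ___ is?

216

Odd-indexed and even-indexed terms follow separate rules.
Stream A = 125, ?, 343, 512: consecutive cubes n³ from n = 5.
Stream B = 19, 19, 19, 19: constant 19.
The gap is stream A's term 2; the rule gives 216.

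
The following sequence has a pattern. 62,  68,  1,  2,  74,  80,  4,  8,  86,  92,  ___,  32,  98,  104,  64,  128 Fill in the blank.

16

Reading positions in blocks of 4 reveals the pattern AABB — 2 tracks woven together.
Subsequence A is 62, 68, 74, 80, 86, 92, 98, 104, which is linear: a_n = 56 + 6·n.
Subsequence B is 1, 2, 4, 8, ?, 32, 64, 128, which is powers of 2.
Filling subsequence B at index 5 by its rule yields 16.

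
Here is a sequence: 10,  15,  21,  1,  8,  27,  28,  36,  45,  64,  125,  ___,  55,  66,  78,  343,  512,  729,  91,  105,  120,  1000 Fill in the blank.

216

Positions follow the repeating pattern AAABBB; grouping by letter gives 2 tracks.
Track A: 10, 15, 21, 28, 36, 45, 55, 66, 78, 91, 105, 120. Triangular numbers n(n+1)/2 for n = 4, 5, ….
Track B: 1, 8, 27, 64, 125, ?, 343, 512, 729, 1000. The cubes 1³, 2³, 3³, ….
Track B's pattern makes the blank 216.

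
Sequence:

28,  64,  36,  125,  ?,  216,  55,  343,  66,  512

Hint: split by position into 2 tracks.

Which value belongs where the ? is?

45

The terms cycle through 2 interleaved subsequences.
Track A: 28, 36, ?, 55, 66 — the triangular numbers T_7, T_8, ….
Track B: 64, 125, 216, 343, 512 — the cubes 4³, 5³, 6³, ….
So the missing entry in track A is 45.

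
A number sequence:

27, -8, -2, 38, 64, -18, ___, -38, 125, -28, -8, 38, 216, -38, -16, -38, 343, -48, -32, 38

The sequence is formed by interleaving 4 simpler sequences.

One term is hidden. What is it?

-4

The terms cycle through 4 interleaved subsequences.
Track A: 27, 64, 125, 216, 343. Consecutive cubes n³ from n = 3.
Track B: -8, -18, -28, -38, -48. Arithmetic, step −10.
Track C: -2, ?, -8, -16, -32. Multiplying by 2 each time.
Track D: 38, -38, 38, -38, 38. The oscillation 38·(−1)^(n+1).
The gap is track C's term 2; the rule gives -4.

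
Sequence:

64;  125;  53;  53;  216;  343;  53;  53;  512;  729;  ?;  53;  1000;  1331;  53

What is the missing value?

The slot pattern repeats as AABB (period 4), so there are 2 interleaved tracks.
Subsequence A: 64, 125, 216, 343, 512, 729, 1000, 1331 — perfect cubes starting at 4³.
Subsequence B: 53, 53, 53, 53, ?, 53, 53 — always 53.
Subsequence B's pattern makes the blank 53.

53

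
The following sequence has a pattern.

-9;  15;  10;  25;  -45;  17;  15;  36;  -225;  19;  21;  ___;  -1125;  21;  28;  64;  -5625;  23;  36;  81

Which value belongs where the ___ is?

49

The terms cycle through 4 interleaved subsequences.
Track A = -9, -45, -225, -1125, -5625: geometric, ×5 each step.
Track B = 15, 17, 19, 21, 23: arithmetic with common difference +2.
Track C = 10, 15, 21, 28, 36: triangular numbers n(n+1)/2 for n = 4, 5, ….
Track D = 25, 36, ?, 64, 81: the squares 5², 6², 7², ….
Filling track D at index 3 by its rule yields 49.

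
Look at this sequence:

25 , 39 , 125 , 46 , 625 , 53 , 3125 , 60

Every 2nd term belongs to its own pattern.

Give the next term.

15625

Taking every 2nd term gives 2 separate tracks.
Track A: 25, 125, 625, 3125 — powers 5^2, 5^3, 5^4, ….
Track B: 39, 46, 53, 60 — linear: a_n = 32 + 7·n.
The 9th slot belongs to track A; its 5th term is 15625.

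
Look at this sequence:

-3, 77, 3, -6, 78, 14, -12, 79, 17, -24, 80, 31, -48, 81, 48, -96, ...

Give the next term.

The terms cycle through 3 interleaved subsequences.
Track A: -3, -6, -12, -24, -48, -96. Multiplying by 2 each time.
Track B: 77, 78, 79, 80, 81. Arithmetic, step +1.
Track C: 3, 14, 17, 31, 48. Each term equals the sum of the previous two.
Term 17 comes from track B (its 6th entry): 82.

82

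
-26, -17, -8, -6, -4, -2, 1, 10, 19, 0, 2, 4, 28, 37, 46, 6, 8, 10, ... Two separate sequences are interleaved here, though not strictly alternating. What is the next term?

The slot pattern repeats as AAABBB (period 6), so there are 2 interleaved tracks.
Track A is -26, -17, -8, 1, 10, 19, 28, 37, 46, which is linear: a_n = -35 + 9·n.
Track B is -6, -4, -2, 0, 2, 4, 6, 8, 10, which is arithmetic, step +2.
Term 19 comes from track A (its 10th entry): 55.

55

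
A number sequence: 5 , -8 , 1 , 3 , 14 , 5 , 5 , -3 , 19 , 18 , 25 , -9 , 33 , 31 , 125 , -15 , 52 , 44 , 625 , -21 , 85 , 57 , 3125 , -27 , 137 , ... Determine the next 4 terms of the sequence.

70, 15625, -33, 222

Taking every 4th term gives 4 separate tracks.
Track A = 5, 14, 19, 33, 52, 85, 137: a Fibonacci-like recurrence a_n = a_{n-1} + a_{n-2}.
Track B = -8, 5, 18, 31, 44, 57: adding 13 each time.
Track C = 1, 5, 25, 125, 625, 3125: successive powers of 5.
Track D = 3, -3, -9, -15, -21, -27: arithmetic, step −6.
Position 26 falls in track B as its term 7, giving 70.
Term 27 comes from track C (its 7th entry): 15625.
Position 28 → track D, term 7 = -33.
The 29th slot belongs to track A; its 8th term is 222.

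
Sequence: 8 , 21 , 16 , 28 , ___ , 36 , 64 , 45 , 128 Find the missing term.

Split by position mod 2 into 2 tracks.
Stream A: 8, 16, ?, 64, 128 (powers 2^3, 2^4, 2^5, …).
Stream B: 21, 28, 36, 45 (triangular numbers starting at T_6).
So the missing entry in stream A is 32.

32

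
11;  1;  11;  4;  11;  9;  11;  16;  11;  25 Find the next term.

Taking every 2nd term gives 2 separate tracks.
Subsequence A = 11, 11, 11, 11, 11: the constant sequence 11.
Subsequence B = 1, 4, 9, 16, 25: perfect squares starting at 1².
Term 11 comes from subsequence A (its 6th entry): 11.

11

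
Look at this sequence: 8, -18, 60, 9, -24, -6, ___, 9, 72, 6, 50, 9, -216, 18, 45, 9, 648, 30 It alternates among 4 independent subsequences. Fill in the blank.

55

Split by position mod 4: positions 1, 5, 9, … form one track, and each other residue class forms its own.
Track A is 8, -24, 72, -216, 648, which is geometric, ×-3 each step.
Track B is -18, -6, 6, 18, 30, which is linear: a_n = -30 + 12·n.
Track C is 60, ?, 50, 45, which is linear: a_n = 65 − 5·n.
Track D is 9, 9, 9, 9, which is constant 9.
Track C's pattern makes the blank 55.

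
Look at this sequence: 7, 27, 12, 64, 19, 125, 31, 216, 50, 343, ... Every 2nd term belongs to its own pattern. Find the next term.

81

Taking every 2nd term gives 2 separate tracks.
Track A = 7, 12, 19, 31, 50: Fibonacci-style (each term is the sum of the two before it).
Track B = 27, 64, 125, 216, 343: the cubes 3³, 4³, 5³, ….
Position 11 falls in track A as its term 6, giving 81.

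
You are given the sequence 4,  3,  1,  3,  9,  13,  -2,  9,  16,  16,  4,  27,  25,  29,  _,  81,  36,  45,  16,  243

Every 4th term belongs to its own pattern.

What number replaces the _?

Read the sequence 4 terms at a time; column i is its own pattern.
Subsequence A: 4, 9, 16, 25, 36. Perfect squares starting at 2².
Subsequence B: 3, 13, 16, 29, 45. Each term equals the sum of the previous two.
Subsequence C: 1, -2, 4, ?, 16. Multiplying by -2 each time.
Subsequence D: 3, 9, 27, 81, 243. Powers of 3.
So the missing entry in subsequence C is -8.

-8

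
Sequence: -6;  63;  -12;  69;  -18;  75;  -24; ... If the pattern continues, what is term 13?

-42

The terms cycle through 2 interleaved subsequences.
Stream A: -6, -12, -18, -24 (subtracting 6 each time).
Stream B: 63, 69, 75 (linear: a_n = 57 + 6·n).
Position 13 → stream A, term 7 = -42.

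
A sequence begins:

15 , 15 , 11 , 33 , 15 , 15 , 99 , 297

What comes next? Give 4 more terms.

15, 15, 891, 2673

Positions follow the repeating pattern AABB; grouping by letter gives 2 tracks.
Track A: 15, 15, 15, 15 — always 15.
Track B: 11, 33, 99, 297 — geometric, ×3 each step.
The 9th slot belongs to track A; its 5th term is 15.
Position 10 falls in track A as its term 6, giving 15.
The 11th slot belongs to track B; its 5th term is 891.
Position 12 falls in track B as its term 6, giving 2673.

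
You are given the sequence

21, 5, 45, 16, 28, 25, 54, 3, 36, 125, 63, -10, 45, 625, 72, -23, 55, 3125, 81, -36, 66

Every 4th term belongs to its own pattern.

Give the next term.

15625

Taking every 4th term gives 4 separate tracks.
Track A = 21, 28, 36, 45, 55, 66: triangular numbers starting at T_6.
Track B = 5, 25, 125, 625, 3125: successive powers of 5.
Track C = 45, 54, 63, 72, 81: linear: a_n = 36 + 9·n.
Track D = 16, 3, -10, -23, -36: linear: a_n = 29 − 13·n.
Position 22 → track B, term 6 = 15625.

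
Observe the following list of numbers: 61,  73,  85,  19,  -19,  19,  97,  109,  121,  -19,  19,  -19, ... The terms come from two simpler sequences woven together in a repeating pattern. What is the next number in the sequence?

133

Positions follow the repeating pattern AAABBB; grouping by letter gives 2 tracks.
Subsequence A: 61, 73, 85, 97, 109, 121. Arithmetic with common difference +12.
Subsequence B: 19, -19, 19, -19, 19, -19. Alternating ±19.
Position 13 → subsequence A, term 7 = 133.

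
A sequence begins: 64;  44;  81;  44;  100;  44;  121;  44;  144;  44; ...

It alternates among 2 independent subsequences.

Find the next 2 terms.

169, 44

Odd-indexed and even-indexed terms follow separate rules.
Subsequence A is 64, 81, 100, 121, 144, which is the squares 8², 9², 10², ….
Subsequence B is 44, 44, 44, 44, 44, which is the constant sequence 44.
Position 11 falls in subsequence A as its term 6, giving 169.
The 12th slot belongs to subsequence B; its 6th term is 44.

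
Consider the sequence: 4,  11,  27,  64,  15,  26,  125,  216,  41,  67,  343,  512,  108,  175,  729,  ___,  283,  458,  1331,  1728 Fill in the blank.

1000

Positions follow the repeating pattern AABB; grouping by letter gives 2 tracks.
Stream A: 4, 11, 15, 26, 41, 67, 108, 175, 283, 458 — Fibonacci-style (each term is the sum of the two before it).
Stream B: 27, 64, 125, 216, 343, 512, 729, ?, 1331, 1728 — consecutive cubes n³ from n = 3.
Filling stream B at index 8 by its rule yields 1000.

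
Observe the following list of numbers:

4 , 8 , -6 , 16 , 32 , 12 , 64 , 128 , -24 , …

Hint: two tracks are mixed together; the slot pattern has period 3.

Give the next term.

256

Positions follow the repeating pattern AAB; grouping by letter gives 2 tracks.
Track A: 4, 8, 16, 32, 64, 128. Powers 2^2, 2^3, 2^4, ….
Track B: -6, 12, -24. A geometric progression (common ratio -2).
Position 10 falls in track A as its term 7, giving 256.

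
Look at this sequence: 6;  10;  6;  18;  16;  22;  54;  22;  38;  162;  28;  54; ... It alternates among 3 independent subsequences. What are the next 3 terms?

486, 34, 70

Split by position mod 3 into 3 tracks.
Stream A: 6, 18, 54, 162 (a geometric progression (common ratio 3)).
Stream B: 10, 16, 22, 28 (linear: a_n = 4 + 6·n).
Stream C: 6, 22, 38, 54 (arithmetic with common difference +16).
Term 13 comes from stream A (its 5th entry): 486.
Position 14 falls in stream B as its term 5, giving 34.
Position 15 → stream C, term 5 = 70.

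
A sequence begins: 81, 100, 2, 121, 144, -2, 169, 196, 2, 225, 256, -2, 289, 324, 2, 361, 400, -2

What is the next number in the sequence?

441

Positions follow the repeating pattern AAB; grouping by letter gives 2 tracks.
Stream A = 81, 100, 121, 144, 169, 196, 225, 256, 289, 324, 361, 400: perfect squares starting at 9².
Stream B = 2, -2, 2, -2, 2, -2: the oscillation 2·(−1)^(n+1).
The 19th slot belongs to stream A; its 13th term is 441.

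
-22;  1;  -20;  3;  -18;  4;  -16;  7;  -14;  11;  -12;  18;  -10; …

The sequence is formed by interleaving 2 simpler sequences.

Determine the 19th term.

Split by position mod 2 into 2 tracks.
Track A: -22, -20, -18, -16, -14, -12, -10. Linear: a_n = -24 + 2·n.
Track B: 1, 3, 4, 7, 11, 18. Fibonacci-style (each term is the sum of the two before it).
Position 19 → track A, term 10 = -4.

-4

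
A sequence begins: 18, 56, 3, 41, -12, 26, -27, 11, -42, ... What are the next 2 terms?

Taking every 2nd term gives 2 separate tracks.
Track A: 18, 3, -12, -27, -42 (arithmetic with common difference −15).
Track B: 56, 41, 26, 11 (linear: a_n = 71 − 15·n).
Position 10 → track B, term 5 = -4.
Position 11 → track A, term 6 = -57.

-4, -57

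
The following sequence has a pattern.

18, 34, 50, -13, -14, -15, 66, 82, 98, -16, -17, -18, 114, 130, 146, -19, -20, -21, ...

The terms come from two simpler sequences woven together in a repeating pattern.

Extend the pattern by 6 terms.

162, 178, 194, -22, -23, -24

Positions follow the repeating pattern AAABBB; grouping by letter gives 2 tracks.
Subsequence A = 18, 34, 50, 66, 82, 98, 114, 130, 146: linear: a_n = 2 + 16·n.
Subsequence B = -13, -14, -15, -16, -17, -18, -19, -20, -21: linear: a_n = -12 − n.
The 19th slot belongs to subsequence A; its 10th term is 162.
Position 20 → subsequence A, term 11 = 178.
Term 21 comes from subsequence A (its 12th entry): 194.
The 22nd slot belongs to subsequence B; its 10th term is -22.
Position 23 falls in subsequence B as its term 11, giving -23.
Term 24 comes from subsequence B (its 12th entry): -24.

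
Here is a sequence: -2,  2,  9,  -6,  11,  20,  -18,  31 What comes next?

51

Positions follow the repeating pattern ABB; grouping by letter gives 2 tracks.
Stream A: -2, -6, -18. Geometric, ×3 each step.
Stream B: 2, 9, 11, 20, 31. Fibonacci-style (each term is the sum of the two before it).
The 9th slot belongs to stream B; its 6th term is 51.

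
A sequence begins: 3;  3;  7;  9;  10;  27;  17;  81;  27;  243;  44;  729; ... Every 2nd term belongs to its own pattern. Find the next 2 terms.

71, 2187

Taking every 2nd term gives 2 separate tracks.
Stream A: 3, 7, 10, 17, 27, 44 (a Fibonacci-like recurrence a_n = a_{n-1} + a_{n-2}).
Stream B: 3, 9, 27, 81, 243, 729 (powers 3^1, 3^2, 3^3, …).
Position 13 → stream A, term 7 = 71.
Position 14 → stream B, term 7 = 2187.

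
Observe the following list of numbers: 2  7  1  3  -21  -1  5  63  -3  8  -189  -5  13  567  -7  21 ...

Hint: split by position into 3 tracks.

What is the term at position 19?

Read the sequence 3 terms at a time; column i is its own pattern.
Stream A: 2, 3, 5, 8, 13, 21 — Fibonacci-style (each term is the sum of the two before it).
Stream B: 7, -21, 63, -189, 567 — geometric with ratio -3.
Stream C: 1, -1, -3, -5, -7 — arithmetic, step −2.
The 19th slot belongs to stream A; its 7th term is 34.

34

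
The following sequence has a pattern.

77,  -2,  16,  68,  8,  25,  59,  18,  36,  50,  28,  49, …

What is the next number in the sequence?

41

Split by position mod 3: positions 1, 4, 7, … form one track, and each other residue class forms its own.
Track A: 77, 68, 59, 50. Subtracting 9 each time.
Track B: -2, 8, 18, 28. Adding 10 each time.
Track C: 16, 25, 36, 49. The squares 4², 5², 6², ….
Term 13 comes from track A (its 5th entry): 41.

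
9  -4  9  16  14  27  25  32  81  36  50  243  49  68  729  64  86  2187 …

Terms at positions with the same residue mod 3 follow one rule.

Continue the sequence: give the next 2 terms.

81, 104

Split by position mod 3 into 3 tracks.
Track A = 9, 16, 25, 36, 49, 64: perfect squares starting at 3².
Track B = -4, 14, 32, 50, 68, 86: arithmetic, step +18.
Track C = 9, 27, 81, 243, 729, 2187: powers of 3.
Term 19 comes from track A (its 7th entry): 81.
Position 20 falls in track B as its term 7, giving 104.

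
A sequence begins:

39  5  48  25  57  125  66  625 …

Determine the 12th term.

15625

Odd-indexed and even-indexed terms follow separate rules.
Track A = 39, 48, 57, 66: adding 9 each time.
Track B = 5, 25, 125, 625: geometric, ×5 each step.
Position 12 → track B, term 6 = 15625.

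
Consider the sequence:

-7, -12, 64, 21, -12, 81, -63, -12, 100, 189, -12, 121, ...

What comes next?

-567

Taking every 3rd term gives 3 separate tracks.
Track A = -7, 21, -63, 189: a geometric progression (common ratio -3).
Track B = -12, -12, -12, -12: constant -12.
Track C = 64, 81, 100, 121: perfect squares starting at 8².
Position 13 falls in track A as its term 5, giving -567.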